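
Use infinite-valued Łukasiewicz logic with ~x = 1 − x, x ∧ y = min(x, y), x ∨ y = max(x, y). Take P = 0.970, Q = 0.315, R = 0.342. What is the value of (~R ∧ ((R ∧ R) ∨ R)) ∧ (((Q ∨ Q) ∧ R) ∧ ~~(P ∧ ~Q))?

0.315

~R = 1 − 0.342 = 0.658
R ∧ R = min(0.342, 0.342) = 0.342
(R ∧ R) ∨ R = max(0.342, 0.342) = 0.342
~R ∧ ((R ∧ R) ∨ R) = min(0.658, 0.342) = 0.342
Q ∨ Q = max(0.315, 0.315) = 0.315
(Q ∨ Q) ∧ R = min(0.315, 0.342) = 0.315
~Q = 1 − 0.315 = 0.685
P ∧ ~Q = min(0.970, 0.685) = 0.685
~(P ∧ ~Q) = 1 − 0.685 = 0.315
~~(P ∧ ~Q) = 1 − 0.315 = 0.685
((Q ∨ Q) ∧ R) ∧ ~~(P ∧ ~Q) = min(0.315, 0.685) = 0.315
(~R ∧ ((R ∧ R) ∨ R)) ∧ (((Q ∨ Q) ∧ R) ∧ ~~(P ∧ ~Q)) = min(0.342, 0.315) = 0.315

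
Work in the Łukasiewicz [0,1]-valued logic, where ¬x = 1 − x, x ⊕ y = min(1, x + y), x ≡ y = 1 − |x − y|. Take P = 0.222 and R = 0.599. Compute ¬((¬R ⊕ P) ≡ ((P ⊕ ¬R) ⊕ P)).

¬R = 1 − 0.599 = 0.401
¬R ⊕ P = min(1, 0.401 + 0.222) = min(1, 0.623) = 0.623
P ⊕ ¬R = min(1, 0.222 + 0.401) = min(1, 0.623) = 0.623
(P ⊕ ¬R) ⊕ P = min(1, 0.623 + 0.222) = min(1, 0.845) = 0.845
(¬R ⊕ P) ≡ ((P ⊕ ¬R) ⊕ P) = 1 − |0.623 − 0.845| = 1 − 0.222 = 0.778
¬((¬R ⊕ P) ≡ ((P ⊕ ¬R) ⊕ P)) = 1 − 0.778 = 0.222

0.222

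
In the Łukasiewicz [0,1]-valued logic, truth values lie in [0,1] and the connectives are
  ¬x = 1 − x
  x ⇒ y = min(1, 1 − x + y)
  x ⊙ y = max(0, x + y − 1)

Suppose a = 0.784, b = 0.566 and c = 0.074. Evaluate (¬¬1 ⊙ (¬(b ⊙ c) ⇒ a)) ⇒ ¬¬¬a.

¬1 = 1 − 1.000 = 0.000
¬¬1 = 1 − 0.000 = 1.000
b ⊙ c = max(0, 0.566 + 0.074 − 1) = max(0, -0.360) = 0.000
¬(b ⊙ c) = 1 − 0.000 = 1.000
¬(b ⊙ c) ⇒ a = min(1, 1 − 1.000 + 0.784) = min(1, 0.784) = 0.784
¬¬1 ⊙ (¬(b ⊙ c) ⇒ a) = max(0, 1.000 + 0.784 − 1) = max(0, 0.784) = 0.784
¬a = 1 − 0.784 = 0.216
¬¬a = 1 − 0.216 = 0.784
¬¬¬a = 1 − 0.784 = 0.216
(¬¬1 ⊙ (¬(b ⊙ c) ⇒ a)) ⇒ ¬¬¬a = min(1, 1 − 0.784 + 0.216) = min(1, 0.432) = 0.432

0.432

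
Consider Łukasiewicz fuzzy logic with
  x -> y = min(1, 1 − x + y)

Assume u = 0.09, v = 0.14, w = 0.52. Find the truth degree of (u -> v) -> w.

u -> v = min(1, 1 − 0.09 + 0.14) = min(1, 1.05) = 1.00
(u -> v) -> w = min(1, 1 − 1.00 + 0.52) = min(1, 0.52) = 0.52

0.52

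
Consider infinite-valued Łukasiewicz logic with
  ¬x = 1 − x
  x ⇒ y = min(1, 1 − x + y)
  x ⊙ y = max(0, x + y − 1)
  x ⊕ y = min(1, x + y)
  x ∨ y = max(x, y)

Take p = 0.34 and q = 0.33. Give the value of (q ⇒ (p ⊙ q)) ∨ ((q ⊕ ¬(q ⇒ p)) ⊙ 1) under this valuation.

p ⊙ q = max(0, 0.34 + 0.33 − 1) = max(0, -0.33) = 0.00
q ⇒ (p ⊙ q) = min(1, 1 − 0.33 + 0.00) = min(1, 0.67) = 0.67
q ⇒ p = min(1, 1 − 0.33 + 0.34) = min(1, 1.01) = 1.00
¬(q ⇒ p) = 1 − 1.00 = 0.00
q ⊕ ¬(q ⇒ p) = min(1, 0.33 + 0.00) = min(1, 0.33) = 0.33
(q ⊕ ¬(q ⇒ p)) ⊙ 1 = max(0, 0.33 + 1.00 − 1) = max(0, 0.33) = 0.33
(q ⇒ (p ⊙ q)) ∨ ((q ⊕ ¬(q ⇒ p)) ⊙ 1) = max(0.67, 0.33) = 0.67

0.67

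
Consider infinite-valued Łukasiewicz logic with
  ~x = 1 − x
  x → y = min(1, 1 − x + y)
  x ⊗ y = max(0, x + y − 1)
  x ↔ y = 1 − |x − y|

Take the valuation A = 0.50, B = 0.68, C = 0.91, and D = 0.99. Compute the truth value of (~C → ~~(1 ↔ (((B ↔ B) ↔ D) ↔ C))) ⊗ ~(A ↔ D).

~C = 1 − 0.91 = 0.09
B ↔ B = 1 − |0.68 − 0.68| = 1 − 0.00 = 1.00
(B ↔ B) ↔ D = 1 − |1.00 − 0.99| = 1 − 0.01 = 0.99
((B ↔ B) ↔ D) ↔ C = 1 − |0.99 − 0.91| = 1 − 0.08 = 0.92
1 ↔ (((B ↔ B) ↔ D) ↔ C) = 1 − |1.00 − 0.92| = 1 − 0.08 = 0.92
~(1 ↔ (((B ↔ B) ↔ D) ↔ C)) = 1 − 0.92 = 0.08
~~(1 ↔ (((B ↔ B) ↔ D) ↔ C)) = 1 − 0.08 = 0.92
~C → ~~(1 ↔ (((B ↔ B) ↔ D) ↔ C)) = min(1, 1 − 0.09 + 0.92) = min(1, 1.83) = 1.00
A ↔ D = 1 − |0.50 − 0.99| = 1 − 0.49 = 0.51
~(A ↔ D) = 1 − 0.51 = 0.49
(~C → ~~(1 ↔ (((B ↔ B) ↔ D) ↔ C))) ⊗ ~(A ↔ D) = max(0, 1.00 + 0.49 − 1) = max(0, 0.49) = 0.49

0.49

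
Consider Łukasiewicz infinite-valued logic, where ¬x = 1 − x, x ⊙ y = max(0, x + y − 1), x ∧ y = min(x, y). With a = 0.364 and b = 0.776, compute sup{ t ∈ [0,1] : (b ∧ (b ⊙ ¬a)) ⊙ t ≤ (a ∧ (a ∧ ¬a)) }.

¬a = 1 − 0.364 = 0.636
b ⊙ ¬a = max(0, 0.776 + 0.636 − 1) = max(0, 0.412) = 0.412
b ∧ (b ⊙ ¬a) = min(0.776, 0.412) = 0.412
So the left factor is b ∧ (b ⊙ ¬a) = 0.412.
a ∧ ¬a = min(0.364, 0.636) = 0.364
a ∧ (a ∧ ¬a) = min(0.364, 0.364) = 0.364
So the right-hand bound is a ∧ (a ∧ ¬a) = 0.364.
The residuum of the Łukasiewicz t-norm gives the supremum: min(1, 1 − 0.412 + 0.364).
1 − 0.412 + 0.364 = 0.952, so t = min(1, 0.952) = 0.952.
Check: 0.412 ⊙ 0.952 = max(0, 0.364) = 0.364 ≤ 0.364.

0.952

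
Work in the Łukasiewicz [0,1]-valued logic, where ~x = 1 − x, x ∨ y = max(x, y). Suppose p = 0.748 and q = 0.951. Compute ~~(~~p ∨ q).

0.951

~p = 1 − 0.748 = 0.252
~~p = 1 − 0.252 = 0.748
~~p ∨ q = max(0.748, 0.951) = 0.951
~(~~p ∨ q) = 1 − 0.951 = 0.049
~~(~~p ∨ q) = 1 − 0.049 = 0.951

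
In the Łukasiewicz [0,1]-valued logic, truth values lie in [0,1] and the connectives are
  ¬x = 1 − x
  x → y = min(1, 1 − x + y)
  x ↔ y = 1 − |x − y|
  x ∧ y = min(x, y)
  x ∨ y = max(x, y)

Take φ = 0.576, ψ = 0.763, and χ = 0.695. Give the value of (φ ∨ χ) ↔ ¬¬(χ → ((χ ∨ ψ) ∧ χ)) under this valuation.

φ ∨ χ = max(0.576, 0.695) = 0.695
χ ∨ ψ = max(0.695, 0.763) = 0.763
(χ ∨ ψ) ∧ χ = min(0.763, 0.695) = 0.695
χ → ((χ ∨ ψ) ∧ χ) = min(1, 1 − 0.695 + 0.695) = min(1, 1.000) = 1.000
¬(χ → ((χ ∨ ψ) ∧ χ)) = 1 − 1.000 = 0.000
¬¬(χ → ((χ ∨ ψ) ∧ χ)) = 1 − 0.000 = 1.000
(φ ∨ χ) ↔ ¬¬(χ → ((χ ∨ ψ) ∧ χ)) = 1 − |0.695 − 1.000| = 1 − 0.305 = 0.695

0.695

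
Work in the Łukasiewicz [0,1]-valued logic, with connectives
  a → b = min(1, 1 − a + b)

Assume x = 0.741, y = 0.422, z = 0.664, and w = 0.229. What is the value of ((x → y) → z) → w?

0.246

x → y = min(1, 1 − 0.741 + 0.422) = min(1, 0.681) = 0.681
(x → y) → z = min(1, 1 − 0.681 + 0.664) = min(1, 0.983) = 0.983
((x → y) → z) → w = min(1, 1 − 0.983 + 0.229) = min(1, 0.246) = 0.246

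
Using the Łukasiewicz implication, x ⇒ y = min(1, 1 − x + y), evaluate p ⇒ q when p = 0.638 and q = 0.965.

1.000

p ⇒ q = min(1, 1 − 0.638 + 0.965) = min(1, 1.327) = 1.000
For comparison, the Gödel implication (1 if x ≤ y else y) would give 1.000.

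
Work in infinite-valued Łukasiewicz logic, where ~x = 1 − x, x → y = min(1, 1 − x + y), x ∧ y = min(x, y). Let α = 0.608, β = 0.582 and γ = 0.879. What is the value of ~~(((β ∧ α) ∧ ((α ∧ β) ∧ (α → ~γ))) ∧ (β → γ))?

β ∧ α = min(0.582, 0.608) = 0.582
α ∧ β = min(0.608, 0.582) = 0.582
~γ = 1 − 0.879 = 0.121
α → ~γ = min(1, 1 − 0.608 + 0.121) = min(1, 0.513) = 0.513
(α ∧ β) ∧ (α → ~γ) = min(0.582, 0.513) = 0.513
(β ∧ α) ∧ ((α ∧ β) ∧ (α → ~γ)) = min(0.582, 0.513) = 0.513
β → γ = min(1, 1 − 0.582 + 0.879) = min(1, 1.297) = 1.000
((β ∧ α) ∧ ((α ∧ β) ∧ (α → ~γ))) ∧ (β → γ) = min(0.513, 1.000) = 0.513
~(((β ∧ α) ∧ ((α ∧ β) ∧ (α → ~γ))) ∧ (β → γ)) = 1 − 0.513 = 0.487
~~(((β ∧ α) ∧ ((α ∧ β) ∧ (α → ~γ))) ∧ (β → γ)) = 1 − 0.487 = 0.513

0.513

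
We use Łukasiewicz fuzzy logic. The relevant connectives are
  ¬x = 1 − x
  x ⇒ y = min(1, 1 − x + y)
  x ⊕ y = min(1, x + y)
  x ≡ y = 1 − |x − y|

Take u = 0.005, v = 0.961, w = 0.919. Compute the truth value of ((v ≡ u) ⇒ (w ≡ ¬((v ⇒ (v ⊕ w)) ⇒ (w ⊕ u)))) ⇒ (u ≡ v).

0.044

v ≡ u = 1 − |0.961 − 0.005| = 1 − 0.956 = 0.044
v ⊕ w = min(1, 0.961 + 0.919) = min(1, 1.880) = 1.000
v ⇒ (v ⊕ w) = min(1, 1 − 0.961 + 1.000) = min(1, 1.039) = 1.000
w ⊕ u = min(1, 0.919 + 0.005) = min(1, 0.924) = 0.924
(v ⇒ (v ⊕ w)) ⇒ (w ⊕ u) = min(1, 1 − 1.000 + 0.924) = min(1, 0.924) = 0.924
¬((v ⇒ (v ⊕ w)) ⇒ (w ⊕ u)) = 1 − 0.924 = 0.076
w ≡ ¬((v ⇒ (v ⊕ w)) ⇒ (w ⊕ u)) = 1 − |0.919 − 0.076| = 1 − 0.843 = 0.157
(v ≡ u) ⇒ (w ≡ ¬((v ⇒ (v ⊕ w)) ⇒ (w ⊕ u))) = min(1, 1 − 0.044 + 0.157) = min(1, 1.113) = 1.000
u ≡ v = 1 − |0.005 − 0.961| = 1 − 0.956 = 0.044
((v ≡ u) ⇒ (w ≡ ¬((v ⇒ (v ⊕ w)) ⇒ (w ⊕ u)))) ⇒ (u ≡ v) = min(1, 1 − 1.000 + 0.044) = min(1, 0.044) = 0.044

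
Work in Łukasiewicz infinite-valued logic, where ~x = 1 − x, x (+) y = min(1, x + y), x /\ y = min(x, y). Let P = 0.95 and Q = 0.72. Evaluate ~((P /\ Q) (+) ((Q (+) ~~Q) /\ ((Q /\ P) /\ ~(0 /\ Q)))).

P /\ Q = min(0.95, 0.72) = 0.72
~Q = 1 − 0.72 = 0.28
~~Q = 1 − 0.28 = 0.72
Q (+) ~~Q = min(1, 0.72 + 0.72) = min(1, 1.44) = 1.00
Q /\ P = min(0.72, 0.95) = 0.72
0 /\ Q = min(0.00, 0.72) = 0.00
~(0 /\ Q) = 1 − 0.00 = 1.00
(Q /\ P) /\ ~(0 /\ Q) = min(0.72, 1.00) = 0.72
(Q (+) ~~Q) /\ ((Q /\ P) /\ ~(0 /\ Q)) = min(1.00, 0.72) = 0.72
(P /\ Q) (+) ((Q (+) ~~Q) /\ ((Q /\ P) /\ ~(0 /\ Q))) = min(1, 0.72 + 0.72) = min(1, 1.44) = 1.00
~((P /\ Q) (+) ((Q (+) ~~Q) /\ ((Q /\ P) /\ ~(0 /\ Q)))) = 1 − 1.00 = 0.00

0.00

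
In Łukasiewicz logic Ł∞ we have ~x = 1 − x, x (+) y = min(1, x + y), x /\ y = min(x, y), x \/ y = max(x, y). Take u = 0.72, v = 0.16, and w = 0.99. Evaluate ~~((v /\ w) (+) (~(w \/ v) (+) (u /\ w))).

v /\ w = min(0.16, 0.99) = 0.16
w \/ v = max(0.99, 0.16) = 0.99
~(w \/ v) = 1 − 0.99 = 0.01
u /\ w = min(0.72, 0.99) = 0.72
~(w \/ v) (+) (u /\ w) = min(1, 0.01 + 0.72) = min(1, 0.73) = 0.73
(v /\ w) (+) (~(w \/ v) (+) (u /\ w)) = min(1, 0.16 + 0.73) = min(1, 0.89) = 0.89
~((v /\ w) (+) (~(w \/ v) (+) (u /\ w))) = 1 − 0.89 = 0.11
~~((v /\ w) (+) (~(w \/ v) (+) (u /\ w))) = 1 − 0.11 = 0.89

0.89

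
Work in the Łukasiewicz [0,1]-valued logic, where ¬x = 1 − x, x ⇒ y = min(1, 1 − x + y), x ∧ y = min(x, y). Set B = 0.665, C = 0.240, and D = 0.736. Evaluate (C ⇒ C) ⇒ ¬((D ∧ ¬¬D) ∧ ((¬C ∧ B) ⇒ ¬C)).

0.264

C ⇒ C = min(1, 1 − 0.240 + 0.240) = min(1, 1.000) = 1.000
¬D = 1 − 0.736 = 0.264
¬¬D = 1 − 0.264 = 0.736
D ∧ ¬¬D = min(0.736, 0.736) = 0.736
¬C = 1 − 0.240 = 0.760
¬C ∧ B = min(0.760, 0.665) = 0.665
(¬C ∧ B) ⇒ ¬C = min(1, 1 − 0.665 + 0.760) = min(1, 1.095) = 1.000
(D ∧ ¬¬D) ∧ ((¬C ∧ B) ⇒ ¬C) = min(0.736, 1.000) = 0.736
¬((D ∧ ¬¬D) ∧ ((¬C ∧ B) ⇒ ¬C)) = 1 − 0.736 = 0.264
(C ⇒ C) ⇒ ¬((D ∧ ¬¬D) ∧ ((¬C ∧ B) ⇒ ¬C)) = min(1, 1 − 1.000 + 0.264) = min(1, 0.264) = 0.264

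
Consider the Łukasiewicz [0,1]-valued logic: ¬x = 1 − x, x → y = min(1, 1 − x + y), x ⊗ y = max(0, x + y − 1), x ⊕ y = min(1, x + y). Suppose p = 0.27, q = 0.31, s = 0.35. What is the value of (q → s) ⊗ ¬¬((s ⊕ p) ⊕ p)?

0.89

q → s = min(1, 1 − 0.31 + 0.35) = min(1, 1.04) = 1.00
s ⊕ p = min(1, 0.35 + 0.27) = min(1, 0.62) = 0.62
(s ⊕ p) ⊕ p = min(1, 0.62 + 0.27) = min(1, 0.89) = 0.89
¬((s ⊕ p) ⊕ p) = 1 − 0.89 = 0.11
¬¬((s ⊕ p) ⊕ p) = 1 − 0.11 = 0.89
(q → s) ⊗ ¬¬((s ⊕ p) ⊕ p) = max(0, 1.00 + 0.89 − 1) = max(0, 0.89) = 0.89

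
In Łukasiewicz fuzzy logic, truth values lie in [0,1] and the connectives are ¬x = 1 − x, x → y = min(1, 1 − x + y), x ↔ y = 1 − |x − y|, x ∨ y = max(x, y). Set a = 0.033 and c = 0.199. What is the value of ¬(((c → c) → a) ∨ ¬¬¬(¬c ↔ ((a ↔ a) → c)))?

0.398

c → c = min(1, 1 − 0.199 + 0.199) = min(1, 1.000) = 1.000
(c → c) → a = min(1, 1 − 1.000 + 0.033) = min(1, 0.033) = 0.033
¬c = 1 − 0.199 = 0.801
a ↔ a = 1 − |0.033 − 0.033| = 1 − 0.000 = 1.000
(a ↔ a) → c = min(1, 1 − 1.000 + 0.199) = min(1, 0.199) = 0.199
¬c ↔ ((a ↔ a) → c) = 1 − |0.801 − 0.199| = 1 − 0.602 = 0.398
¬(¬c ↔ ((a ↔ a) → c)) = 1 − 0.398 = 0.602
¬¬(¬c ↔ ((a ↔ a) → c)) = 1 − 0.602 = 0.398
¬¬¬(¬c ↔ ((a ↔ a) → c)) = 1 − 0.398 = 0.602
((c → c) → a) ∨ ¬¬¬(¬c ↔ ((a ↔ a) → c)) = max(0.033, 0.602) = 0.602
¬(((c → c) → a) ∨ ¬¬¬(¬c ↔ ((a ↔ a) → c))) = 1 − 0.602 = 0.398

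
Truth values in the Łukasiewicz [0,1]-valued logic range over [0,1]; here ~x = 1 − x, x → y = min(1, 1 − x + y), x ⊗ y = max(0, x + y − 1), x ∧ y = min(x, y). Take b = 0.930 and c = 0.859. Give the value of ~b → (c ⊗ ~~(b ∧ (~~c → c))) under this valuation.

~b = 1 − 0.930 = 0.070
~c = 1 − 0.859 = 0.141
~~c = 1 − 0.141 = 0.859
~~c → c = min(1, 1 − 0.859 + 0.859) = min(1, 1.000) = 1.000
b ∧ (~~c → c) = min(0.930, 1.000) = 0.930
~(b ∧ (~~c → c)) = 1 − 0.930 = 0.070
~~(b ∧ (~~c → c)) = 1 − 0.070 = 0.930
c ⊗ ~~(b ∧ (~~c → c)) = max(0, 0.859 + 0.930 − 1) = max(0, 0.789) = 0.789
~b → (c ⊗ ~~(b ∧ (~~c → c))) = min(1, 1 − 0.070 + 0.789) = min(1, 1.719) = 1.000

1.000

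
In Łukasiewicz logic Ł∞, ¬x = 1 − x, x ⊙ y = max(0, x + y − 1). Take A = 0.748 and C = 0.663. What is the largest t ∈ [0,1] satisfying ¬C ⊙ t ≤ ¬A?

0.915

¬C = 1 − 0.663 = 0.337
So the left factor is ¬C = 0.337.
¬A = 1 − 0.748 = 0.252
So the right-hand bound is ¬A = 0.252.
The residuum of the Łukasiewicz t-norm gives the supremum: min(1, 1 − 0.337 + 0.252).
1 − 0.337 + 0.252 = 0.915, so t = min(1, 0.915) = 0.915.
Check: 0.337 ⊙ 0.915 = max(0, 0.252) = 0.252 ≤ 0.252.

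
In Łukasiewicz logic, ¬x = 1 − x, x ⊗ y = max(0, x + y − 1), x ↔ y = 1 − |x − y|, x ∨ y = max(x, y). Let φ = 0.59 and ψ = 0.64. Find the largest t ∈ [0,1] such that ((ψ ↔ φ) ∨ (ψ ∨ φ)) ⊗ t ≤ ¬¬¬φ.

0.46

ψ ↔ φ = 1 − |0.64 − 0.59| = 1 − 0.05 = 0.95
ψ ∨ φ = max(0.64, 0.59) = 0.64
(ψ ↔ φ) ∨ (ψ ∨ φ) = max(0.95, 0.64) = 0.95
So the left factor is (ψ ↔ φ) ∨ (ψ ∨ φ) = 0.95.
¬φ = 1 − 0.59 = 0.41
¬¬φ = 1 − 0.41 = 0.59
¬¬¬φ = 1 − 0.59 = 0.41
So the right-hand bound is ¬¬¬φ = 0.41.
The residuum of the Łukasiewicz t-norm gives the supremum: min(1, 1 − 0.95 + 0.41).
1 − 0.95 + 0.41 = 0.46, so t = min(1, 0.46) = 0.46.
Check: 0.95 ⊗ 0.46 = max(0, 0.41) = 0.41 ≤ 0.41.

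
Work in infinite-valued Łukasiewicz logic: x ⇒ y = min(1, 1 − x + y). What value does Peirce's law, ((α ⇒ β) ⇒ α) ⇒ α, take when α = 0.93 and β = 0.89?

0.96

α ⇒ β = min(1, 1 − 0.93 + 0.89) = min(1, 0.96) = 0.96
(α ⇒ β) ⇒ α = min(1, 1 − 0.96 + 0.93) = min(1, 0.97) = 0.97
((α ⇒ β) ⇒ α) ⇒ α = min(1, 1 − 0.97 + 0.93) = min(1, 0.96) = 0.96
(The value 0.96 < 1 shows this instance is not satisfied; not a Ł∞-tautology in general.)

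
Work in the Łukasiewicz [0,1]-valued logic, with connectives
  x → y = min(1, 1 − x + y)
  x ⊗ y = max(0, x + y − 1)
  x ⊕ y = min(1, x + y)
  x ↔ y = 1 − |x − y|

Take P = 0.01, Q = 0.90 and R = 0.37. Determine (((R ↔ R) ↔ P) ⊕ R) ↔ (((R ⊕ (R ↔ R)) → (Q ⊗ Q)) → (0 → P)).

R ↔ R = 1 − |0.37 − 0.37| = 1 − 0.00 = 1.00
(R ↔ R) ↔ P = 1 − |1.00 − 0.01| = 1 − 0.99 = 0.01
((R ↔ R) ↔ P) ⊕ R = min(1, 0.01 + 0.37) = min(1, 0.38) = 0.38
R ⊕ (R ↔ R) = min(1, 0.37 + 1.00) = min(1, 1.37) = 1.00
Q ⊗ Q = max(0, 0.90 + 0.90 − 1) = max(0, 0.80) = 0.80
(R ⊕ (R ↔ R)) → (Q ⊗ Q) = min(1, 1 − 1.00 + 0.80) = min(1, 0.80) = 0.80
0 → P = min(1, 1 − 0.00 + 0.01) = min(1, 1.01) = 1.00
((R ⊕ (R ↔ R)) → (Q ⊗ Q)) → (0 → P) = min(1, 1 − 0.80 + 1.00) = min(1, 1.20) = 1.00
(((R ↔ R) ↔ P) ⊕ R) ↔ (((R ⊕ (R ↔ R)) → (Q ⊗ Q)) → (0 → P)) = 1 − |0.38 − 1.00| = 1 − 0.62 = 0.38

0.38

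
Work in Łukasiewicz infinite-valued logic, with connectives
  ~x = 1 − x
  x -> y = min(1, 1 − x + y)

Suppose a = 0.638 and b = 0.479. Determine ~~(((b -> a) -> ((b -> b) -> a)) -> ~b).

b -> a = min(1, 1 − 0.479 + 0.638) = min(1, 1.159) = 1.000
b -> b = min(1, 1 − 0.479 + 0.479) = min(1, 1.000) = 1.000
(b -> b) -> a = min(1, 1 − 1.000 + 0.638) = min(1, 0.638) = 0.638
(b -> a) -> ((b -> b) -> a) = min(1, 1 − 1.000 + 0.638) = min(1, 0.638) = 0.638
~b = 1 − 0.479 = 0.521
((b -> a) -> ((b -> b) -> a)) -> ~b = min(1, 1 − 0.638 + 0.521) = min(1, 0.883) = 0.883
~(((b -> a) -> ((b -> b) -> a)) -> ~b) = 1 − 0.883 = 0.117
~~(((b -> a) -> ((b -> b) -> a)) -> ~b) = 1 − 0.117 = 0.883

0.883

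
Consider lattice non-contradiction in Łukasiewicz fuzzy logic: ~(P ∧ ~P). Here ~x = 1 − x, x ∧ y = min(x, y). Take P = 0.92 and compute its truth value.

~P = 1 − 0.92 = 0.08
P ∧ ~P = min(0.92, 0.08) = 0.08
~(P ∧ ~P) = 1 − 0.08 = 0.92
(The value 0.92 < 1 shows this instance is not satisfied; not a Ł∞-tautology — its value is 1 − min(a, 1−a).)

0.92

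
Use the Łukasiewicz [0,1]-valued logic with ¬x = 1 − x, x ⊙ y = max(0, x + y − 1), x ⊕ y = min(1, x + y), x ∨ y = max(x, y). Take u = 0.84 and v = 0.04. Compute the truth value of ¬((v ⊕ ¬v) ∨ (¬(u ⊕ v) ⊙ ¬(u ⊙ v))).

0.00

¬v = 1 − 0.04 = 0.96
v ⊕ ¬v = min(1, 0.04 + 0.96) = min(1, 1.00) = 1.00
u ⊕ v = min(1, 0.84 + 0.04) = min(1, 0.88) = 0.88
¬(u ⊕ v) = 1 − 0.88 = 0.12
u ⊙ v = max(0, 0.84 + 0.04 − 1) = max(0, -0.12) = 0.00
¬(u ⊙ v) = 1 − 0.00 = 1.00
¬(u ⊕ v) ⊙ ¬(u ⊙ v) = max(0, 0.12 + 1.00 − 1) = max(0, 0.12) = 0.12
(v ⊕ ¬v) ∨ (¬(u ⊕ v) ⊙ ¬(u ⊙ v)) = max(1.00, 0.12) = 1.00
¬((v ⊕ ¬v) ∨ (¬(u ⊕ v) ⊙ ¬(u ⊙ v))) = 1 − 1.00 = 0.00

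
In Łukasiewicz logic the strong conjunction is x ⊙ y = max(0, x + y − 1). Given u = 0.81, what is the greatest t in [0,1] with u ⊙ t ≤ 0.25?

The residuum of the Łukasiewicz t-norm gives the supremum: min(1, 1 − 0.81 + 0.25).
1 − 0.81 + 0.25 = 0.44, so t = min(1, 0.44) = 0.44.
Check: 0.81 ⊙ 0.44 = max(0, 0.25) = 0.25 ≤ 0.25.

0.44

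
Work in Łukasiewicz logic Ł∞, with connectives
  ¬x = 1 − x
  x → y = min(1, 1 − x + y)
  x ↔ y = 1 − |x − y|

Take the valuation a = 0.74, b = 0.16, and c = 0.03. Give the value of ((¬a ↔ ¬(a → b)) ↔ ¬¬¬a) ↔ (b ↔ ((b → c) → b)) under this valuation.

¬a = 1 − 0.74 = 0.26
a → b = min(1, 1 − 0.74 + 0.16) = min(1, 0.42) = 0.42
¬(a → b) = 1 − 0.42 = 0.58
¬a ↔ ¬(a → b) = 1 − |0.26 − 0.58| = 1 − 0.32 = 0.68
¬¬a = 1 − 0.26 = 0.74
¬¬¬a = 1 − 0.74 = 0.26
(¬a ↔ ¬(a → b)) ↔ ¬¬¬a = 1 − |0.68 − 0.26| = 1 − 0.42 = 0.58
b → c = min(1, 1 − 0.16 + 0.03) = min(1, 0.87) = 0.87
(b → c) → b = min(1, 1 − 0.87 + 0.16) = min(1, 0.29) = 0.29
b ↔ ((b → c) → b) = 1 − |0.16 − 0.29| = 1 − 0.13 = 0.87
((¬a ↔ ¬(a → b)) ↔ ¬¬¬a) ↔ (b ↔ ((b → c) → b)) = 1 − |0.58 − 0.87| = 1 − 0.29 = 0.71

0.71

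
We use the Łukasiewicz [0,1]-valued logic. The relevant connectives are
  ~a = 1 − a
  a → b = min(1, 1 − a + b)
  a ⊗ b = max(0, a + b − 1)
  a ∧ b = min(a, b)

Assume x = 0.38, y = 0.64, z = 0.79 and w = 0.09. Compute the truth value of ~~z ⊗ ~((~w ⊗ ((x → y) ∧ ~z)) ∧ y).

~z = 1 − 0.79 = 0.21
~~z = 1 − 0.21 = 0.79
~w = 1 − 0.09 = 0.91
x → y = min(1, 1 − 0.38 + 0.64) = min(1, 1.26) = 1.00
(x → y) ∧ ~z = min(1.00, 0.21) = 0.21
~w ⊗ ((x → y) ∧ ~z) = max(0, 0.91 + 0.21 − 1) = max(0, 0.12) = 0.12
(~w ⊗ ((x → y) ∧ ~z)) ∧ y = min(0.12, 0.64) = 0.12
~((~w ⊗ ((x → y) ∧ ~z)) ∧ y) = 1 − 0.12 = 0.88
~~z ⊗ ~((~w ⊗ ((x → y) ∧ ~z)) ∧ y) = max(0, 0.79 + 0.88 − 1) = max(0, 0.67) = 0.67

0.67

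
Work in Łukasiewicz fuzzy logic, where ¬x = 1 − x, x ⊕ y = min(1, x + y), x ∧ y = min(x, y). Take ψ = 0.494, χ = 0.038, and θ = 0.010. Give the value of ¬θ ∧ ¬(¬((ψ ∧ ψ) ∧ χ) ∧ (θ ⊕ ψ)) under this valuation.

0.496

¬θ = 1 − 0.010 = 0.990
ψ ∧ ψ = min(0.494, 0.494) = 0.494
(ψ ∧ ψ) ∧ χ = min(0.494, 0.038) = 0.038
¬((ψ ∧ ψ) ∧ χ) = 1 − 0.038 = 0.962
θ ⊕ ψ = min(1, 0.010 + 0.494) = min(1, 0.504) = 0.504
¬((ψ ∧ ψ) ∧ χ) ∧ (θ ⊕ ψ) = min(0.962, 0.504) = 0.504
¬(¬((ψ ∧ ψ) ∧ χ) ∧ (θ ⊕ ψ)) = 1 − 0.504 = 0.496
¬θ ∧ ¬(¬((ψ ∧ ψ) ∧ χ) ∧ (θ ⊕ ψ)) = min(0.990, 0.496) = 0.496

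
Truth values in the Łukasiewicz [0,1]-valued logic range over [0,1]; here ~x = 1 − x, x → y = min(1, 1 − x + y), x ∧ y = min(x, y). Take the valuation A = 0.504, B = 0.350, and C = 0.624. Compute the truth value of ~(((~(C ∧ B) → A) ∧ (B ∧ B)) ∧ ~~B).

C ∧ B = min(0.624, 0.350) = 0.350
~(C ∧ B) = 1 − 0.350 = 0.650
~(C ∧ B) → A = min(1, 1 − 0.650 + 0.504) = min(1, 0.854) = 0.854
B ∧ B = min(0.350, 0.350) = 0.350
(~(C ∧ B) → A) ∧ (B ∧ B) = min(0.854, 0.350) = 0.350
~B = 1 − 0.350 = 0.650
~~B = 1 − 0.650 = 0.350
((~(C ∧ B) → A) ∧ (B ∧ B)) ∧ ~~B = min(0.350, 0.350) = 0.350
~(((~(C ∧ B) → A) ∧ (B ∧ B)) ∧ ~~B) = 1 − 0.350 = 0.650

0.650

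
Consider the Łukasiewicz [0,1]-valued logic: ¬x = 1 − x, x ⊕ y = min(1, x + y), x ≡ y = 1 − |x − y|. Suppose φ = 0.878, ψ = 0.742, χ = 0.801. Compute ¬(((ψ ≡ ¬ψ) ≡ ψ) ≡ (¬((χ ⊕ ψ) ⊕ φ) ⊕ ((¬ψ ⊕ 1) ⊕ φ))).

0.226

¬ψ = 1 − 0.742 = 0.258
ψ ≡ ¬ψ = 1 − |0.742 − 0.258| = 1 − 0.484 = 0.516
(ψ ≡ ¬ψ) ≡ ψ = 1 − |0.516 − 0.742| = 1 − 0.226 = 0.774
χ ⊕ ψ = min(1, 0.801 + 0.742) = min(1, 1.543) = 1.000
(χ ⊕ ψ) ⊕ φ = min(1, 1.000 + 0.878) = min(1, 1.878) = 1.000
¬((χ ⊕ ψ) ⊕ φ) = 1 − 1.000 = 0.000
¬ψ ⊕ 1 = min(1, 0.258 + 1.000) = min(1, 1.258) = 1.000
(¬ψ ⊕ 1) ⊕ φ = min(1, 1.000 + 0.878) = min(1, 1.878) = 1.000
¬((χ ⊕ ψ) ⊕ φ) ⊕ ((¬ψ ⊕ 1) ⊕ φ) = min(1, 0.000 + 1.000) = min(1, 1.000) = 1.000
((ψ ≡ ¬ψ) ≡ ψ) ≡ (¬((χ ⊕ ψ) ⊕ φ) ⊕ ((¬ψ ⊕ 1) ⊕ φ)) = 1 − |0.774 − 1.000| = 1 − 0.226 = 0.774
¬(((ψ ≡ ¬ψ) ≡ ψ) ≡ (¬((χ ⊕ ψ) ⊕ φ) ⊕ ((¬ψ ⊕ 1) ⊕ φ))) = 1 − 0.774 = 0.226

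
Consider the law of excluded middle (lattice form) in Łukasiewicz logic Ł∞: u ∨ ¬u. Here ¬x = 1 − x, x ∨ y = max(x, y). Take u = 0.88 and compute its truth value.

0.88

¬u = 1 − 0.88 = 0.12
u ∨ ¬u = max(0.88, 0.12) = 0.88
(The value 0.88 < 1 shows this instance is not satisfied; not a Ł∞-tautology — its value is max(a, 1−a).)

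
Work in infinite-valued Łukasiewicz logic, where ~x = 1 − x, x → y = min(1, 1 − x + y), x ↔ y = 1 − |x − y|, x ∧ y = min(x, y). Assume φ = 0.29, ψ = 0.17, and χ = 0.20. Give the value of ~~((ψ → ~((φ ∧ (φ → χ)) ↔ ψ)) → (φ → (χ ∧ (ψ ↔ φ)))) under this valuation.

0.96

φ → χ = min(1, 1 − 0.29 + 0.20) = min(1, 0.91) = 0.91
φ ∧ (φ → χ) = min(0.29, 0.91) = 0.29
(φ ∧ (φ → χ)) ↔ ψ = 1 − |0.29 − 0.17| = 1 − 0.12 = 0.88
~((φ ∧ (φ → χ)) ↔ ψ) = 1 − 0.88 = 0.12
ψ → ~((φ ∧ (φ → χ)) ↔ ψ) = min(1, 1 − 0.17 + 0.12) = min(1, 0.95) = 0.95
ψ ↔ φ = 1 − |0.17 − 0.29| = 1 − 0.12 = 0.88
χ ∧ (ψ ↔ φ) = min(0.20, 0.88) = 0.20
φ → (χ ∧ (ψ ↔ φ)) = min(1, 1 − 0.29 + 0.20) = min(1, 0.91) = 0.91
(ψ → ~((φ ∧ (φ → χ)) ↔ ψ)) → (φ → (χ ∧ (ψ ↔ φ))) = min(1, 1 − 0.95 + 0.91) = min(1, 0.96) = 0.96
~((ψ → ~((φ ∧ (φ → χ)) ↔ ψ)) → (φ → (χ ∧ (ψ ↔ φ)))) = 1 − 0.96 = 0.04
~~((ψ → ~((φ ∧ (φ → χ)) ↔ ψ)) → (φ → (χ ∧ (ψ ↔ φ)))) = 1 − 0.04 = 0.96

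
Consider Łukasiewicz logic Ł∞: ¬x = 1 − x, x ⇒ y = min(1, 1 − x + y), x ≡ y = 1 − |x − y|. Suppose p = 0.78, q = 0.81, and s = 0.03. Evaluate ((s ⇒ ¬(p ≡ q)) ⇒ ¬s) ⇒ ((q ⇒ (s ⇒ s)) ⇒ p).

p ≡ q = 1 − |0.78 − 0.81| = 1 − 0.03 = 0.97
¬(p ≡ q) = 1 − 0.97 = 0.03
s ⇒ ¬(p ≡ q) = min(1, 1 − 0.03 + 0.03) = min(1, 1.00) = 1.00
¬s = 1 − 0.03 = 0.97
(s ⇒ ¬(p ≡ q)) ⇒ ¬s = min(1, 1 − 1.00 + 0.97) = min(1, 0.97) = 0.97
s ⇒ s = min(1, 1 − 0.03 + 0.03) = min(1, 1.00) = 1.00
q ⇒ (s ⇒ s) = min(1, 1 − 0.81 + 1.00) = min(1, 1.19) = 1.00
(q ⇒ (s ⇒ s)) ⇒ p = min(1, 1 − 1.00 + 0.78) = min(1, 0.78) = 0.78
((s ⇒ ¬(p ≡ q)) ⇒ ¬s) ⇒ ((q ⇒ (s ⇒ s)) ⇒ p) = min(1, 1 − 0.97 + 0.78) = min(1, 0.81) = 0.81

0.81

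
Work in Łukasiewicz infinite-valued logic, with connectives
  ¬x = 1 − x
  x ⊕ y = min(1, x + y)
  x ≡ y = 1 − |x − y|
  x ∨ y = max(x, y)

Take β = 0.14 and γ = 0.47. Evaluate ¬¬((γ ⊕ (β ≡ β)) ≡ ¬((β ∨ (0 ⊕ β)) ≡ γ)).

0.33

β ≡ β = 1 − |0.14 − 0.14| = 1 − 0.00 = 1.00
γ ⊕ (β ≡ β) = min(1, 0.47 + 1.00) = min(1, 1.47) = 1.00
0 ⊕ β = min(1, 0.00 + 0.14) = min(1, 0.14) = 0.14
β ∨ (0 ⊕ β) = max(0.14, 0.14) = 0.14
(β ∨ (0 ⊕ β)) ≡ γ = 1 − |0.14 − 0.47| = 1 − 0.33 = 0.67
¬((β ∨ (0 ⊕ β)) ≡ γ) = 1 − 0.67 = 0.33
(γ ⊕ (β ≡ β)) ≡ ¬((β ∨ (0 ⊕ β)) ≡ γ) = 1 − |1.00 − 0.33| = 1 − 0.67 = 0.33
¬((γ ⊕ (β ≡ β)) ≡ ¬((β ∨ (0 ⊕ β)) ≡ γ)) = 1 − 0.33 = 0.67
¬¬((γ ⊕ (β ≡ β)) ≡ ¬((β ∨ (0 ⊕ β)) ≡ γ)) = 1 − 0.67 = 0.33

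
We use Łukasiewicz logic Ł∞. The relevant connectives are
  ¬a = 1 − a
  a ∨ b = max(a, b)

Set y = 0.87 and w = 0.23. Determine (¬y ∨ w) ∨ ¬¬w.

¬y = 1 − 0.87 = 0.13
¬y ∨ w = max(0.13, 0.23) = 0.23
¬w = 1 − 0.23 = 0.77
¬¬w = 1 − 0.77 = 0.23
(¬y ∨ w) ∨ ¬¬w = max(0.23, 0.23) = 0.23

0.23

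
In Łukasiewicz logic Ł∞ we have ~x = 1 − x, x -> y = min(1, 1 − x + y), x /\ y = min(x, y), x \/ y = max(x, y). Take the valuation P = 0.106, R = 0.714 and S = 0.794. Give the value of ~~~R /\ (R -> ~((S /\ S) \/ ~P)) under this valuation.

0.286

~R = 1 − 0.714 = 0.286
~~R = 1 − 0.286 = 0.714
~~~R = 1 − 0.714 = 0.286
S /\ S = min(0.794, 0.794) = 0.794
~P = 1 − 0.106 = 0.894
(S /\ S) \/ ~P = max(0.794, 0.894) = 0.894
~((S /\ S) \/ ~P) = 1 − 0.894 = 0.106
R -> ~((S /\ S) \/ ~P) = min(1, 1 − 0.714 + 0.106) = min(1, 0.392) = 0.392
~~~R /\ (R -> ~((S /\ S) \/ ~P)) = min(0.286, 0.392) = 0.286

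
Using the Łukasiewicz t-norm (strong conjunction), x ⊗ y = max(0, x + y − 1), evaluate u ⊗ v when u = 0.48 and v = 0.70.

0.18

u ⊗ v = max(0, 0.48 + 0.70 − 1) = max(0, 0.18) = 0.18
For comparison, the Gödel (minimum) t-norm min(x, y) would give 0.48.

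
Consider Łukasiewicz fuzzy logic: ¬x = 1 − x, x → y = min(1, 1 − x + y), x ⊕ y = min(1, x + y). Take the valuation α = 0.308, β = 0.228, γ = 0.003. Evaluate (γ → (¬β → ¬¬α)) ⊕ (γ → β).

1.000

¬β = 1 − 0.228 = 0.772
¬α = 1 − 0.308 = 0.692
¬¬α = 1 − 0.692 = 0.308
¬β → ¬¬α = min(1, 1 − 0.772 + 0.308) = min(1, 0.536) = 0.536
γ → (¬β → ¬¬α) = min(1, 1 − 0.003 + 0.536) = min(1, 1.533) = 1.000
γ → β = min(1, 1 − 0.003 + 0.228) = min(1, 1.225) = 1.000
(γ → (¬β → ¬¬α)) ⊕ (γ → β) = min(1, 1.000 + 1.000) = min(1, 2.000) = 1.000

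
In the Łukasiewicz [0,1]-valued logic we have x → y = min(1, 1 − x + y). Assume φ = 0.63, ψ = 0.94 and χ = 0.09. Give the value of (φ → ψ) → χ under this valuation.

φ → ψ = min(1, 1 − 0.63 + 0.94) = min(1, 1.31) = 1.00
(φ → ψ) → χ = min(1, 1 − 1.00 + 0.09) = min(1, 0.09) = 0.09

0.09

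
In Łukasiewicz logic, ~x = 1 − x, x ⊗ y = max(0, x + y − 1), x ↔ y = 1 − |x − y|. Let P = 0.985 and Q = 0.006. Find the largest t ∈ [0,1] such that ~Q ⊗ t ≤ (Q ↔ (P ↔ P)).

0.012

~Q = 1 − 0.006 = 0.994
So the left factor is ~Q = 0.994.
P ↔ P = 1 − |0.985 − 0.985| = 1 − 0.000 = 1.000
Q ↔ (P ↔ P) = 1 − |0.006 − 1.000| = 1 − 0.994 = 0.006
So the right-hand bound is Q ↔ (P ↔ P) = 0.006.
The residuum of the Łukasiewicz t-norm gives the supremum: min(1, 1 − 0.994 + 0.006).
1 − 0.994 + 0.006 = 0.012, so t = min(1, 0.012) = 0.012.
Check: 0.994 ⊗ 0.012 = max(0, 0.006) = 0.006 ≤ 0.006.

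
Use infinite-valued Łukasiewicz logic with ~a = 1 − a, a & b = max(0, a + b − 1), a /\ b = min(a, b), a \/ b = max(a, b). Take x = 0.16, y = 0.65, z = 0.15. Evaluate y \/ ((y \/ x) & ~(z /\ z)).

y \/ x = max(0.65, 0.16) = 0.65
z /\ z = min(0.15, 0.15) = 0.15
~(z /\ z) = 1 − 0.15 = 0.85
(y \/ x) & ~(z /\ z) = max(0, 0.65 + 0.85 − 1) = max(0, 0.50) = 0.50
y \/ ((y \/ x) & ~(z /\ z)) = max(0.65, 0.50) = 0.65

0.65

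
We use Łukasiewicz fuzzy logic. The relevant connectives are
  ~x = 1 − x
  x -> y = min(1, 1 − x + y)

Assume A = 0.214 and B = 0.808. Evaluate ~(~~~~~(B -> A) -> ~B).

B -> A = min(1, 1 − 0.808 + 0.214) = min(1, 0.406) = 0.406
~(B -> A) = 1 − 0.406 = 0.594
~~(B -> A) = 1 − 0.594 = 0.406
~~~(B -> A) = 1 − 0.406 = 0.594
~~~~(B -> A) = 1 − 0.594 = 0.406
~~~~~(B -> A) = 1 − 0.406 = 0.594
~B = 1 − 0.808 = 0.192
~~~~~(B -> A) -> ~B = min(1, 1 − 0.594 + 0.192) = min(1, 0.598) = 0.598
~(~~~~~(B -> A) -> ~B) = 1 − 0.598 = 0.402

0.402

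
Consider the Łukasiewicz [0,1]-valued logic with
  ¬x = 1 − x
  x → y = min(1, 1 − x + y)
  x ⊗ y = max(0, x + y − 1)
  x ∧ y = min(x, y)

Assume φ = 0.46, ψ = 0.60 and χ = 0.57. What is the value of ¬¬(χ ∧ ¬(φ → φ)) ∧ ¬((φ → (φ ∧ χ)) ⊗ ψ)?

φ → φ = min(1, 1 − 0.46 + 0.46) = min(1, 1.00) = 1.00
¬(φ → φ) = 1 − 1.00 = 0.00
χ ∧ ¬(φ → φ) = min(0.57, 0.00) = 0.00
¬(χ ∧ ¬(φ → φ)) = 1 − 0.00 = 1.00
¬¬(χ ∧ ¬(φ → φ)) = 1 − 1.00 = 0.00
φ ∧ χ = min(0.46, 0.57) = 0.46
φ → (φ ∧ χ) = min(1, 1 − 0.46 + 0.46) = min(1, 1.00) = 1.00
(φ → (φ ∧ χ)) ⊗ ψ = max(0, 1.00 + 0.60 − 1) = max(0, 0.60) = 0.60
¬((φ → (φ ∧ χ)) ⊗ ψ) = 1 − 0.60 = 0.40
¬¬(χ ∧ ¬(φ → φ)) ∧ ¬((φ → (φ ∧ χ)) ⊗ ψ) = min(0.00, 0.40) = 0.00

0.00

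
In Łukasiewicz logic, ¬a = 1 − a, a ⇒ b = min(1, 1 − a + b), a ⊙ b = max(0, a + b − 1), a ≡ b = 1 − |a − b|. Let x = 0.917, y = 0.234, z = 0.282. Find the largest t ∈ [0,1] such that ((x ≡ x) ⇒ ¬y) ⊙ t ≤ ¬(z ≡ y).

x ≡ x = 1 − |0.917 − 0.917| = 1 − 0.000 = 1.000
¬y = 1 − 0.234 = 0.766
(x ≡ x) ⇒ ¬y = min(1, 1 − 1.000 + 0.766) = min(1, 0.766) = 0.766
So the left factor is (x ≡ x) ⇒ ¬y = 0.766.
z ≡ y = 1 − |0.282 − 0.234| = 1 − 0.048 = 0.952
¬(z ≡ y) = 1 − 0.952 = 0.048
So the right-hand bound is ¬(z ≡ y) = 0.048.
The residuum of the Łukasiewicz t-norm gives the supremum: min(1, 1 − 0.766 + 0.048).
1 − 0.766 + 0.048 = 0.282, so t = min(1, 0.282) = 0.282.
Check: 0.766 ⊙ 0.282 = max(0, 0.048) = 0.048 ≤ 0.048.

0.282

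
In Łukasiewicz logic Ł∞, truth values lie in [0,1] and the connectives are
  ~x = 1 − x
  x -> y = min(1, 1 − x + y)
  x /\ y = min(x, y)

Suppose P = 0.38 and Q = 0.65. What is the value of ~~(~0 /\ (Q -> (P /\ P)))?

0.73

~0 = 1 − 0.00 = 1.00
P /\ P = min(0.38, 0.38) = 0.38
Q -> (P /\ P) = min(1, 1 − 0.65 + 0.38) = min(1, 0.73) = 0.73
~0 /\ (Q -> (P /\ P)) = min(1.00, 0.73) = 0.73
~(~0 /\ (Q -> (P /\ P))) = 1 − 0.73 = 0.27
~~(~0 /\ (Q -> (P /\ P))) = 1 − 0.27 = 0.73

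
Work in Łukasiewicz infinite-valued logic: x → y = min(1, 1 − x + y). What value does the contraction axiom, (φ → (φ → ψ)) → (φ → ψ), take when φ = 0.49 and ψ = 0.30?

φ → ψ = min(1, 1 − 0.49 + 0.30) = min(1, 0.81) = 0.81
φ → (φ → ψ) = min(1, 1 − 0.49 + 0.81) = min(1, 1.32) = 1.00
(φ → (φ → ψ)) → (φ → ψ) = min(1, 1 − 1.00 + 0.81) = min(1, 0.81) = 0.81
(The value 0.81 < 1 shows this instance is not satisfied; fails in Ł∞ (the t-norm is not idempotent).)

0.81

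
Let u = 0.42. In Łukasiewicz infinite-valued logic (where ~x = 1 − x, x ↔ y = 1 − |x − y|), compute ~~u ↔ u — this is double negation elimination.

~u = 1 − 0.42 = 0.58
~~u = 1 − 0.58 = 0.42
~~u ↔ u = 1 − |0.42 − 0.42| = 1 − 0.00 = 1.00
(As expected: always 1 in Ł∞ since negation is involutive.)

1.00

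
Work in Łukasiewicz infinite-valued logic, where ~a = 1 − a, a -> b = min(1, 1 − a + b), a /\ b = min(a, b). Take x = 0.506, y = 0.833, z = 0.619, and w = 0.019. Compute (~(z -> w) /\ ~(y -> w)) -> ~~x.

z -> w = min(1, 1 − 0.619 + 0.019) = min(1, 0.400) = 0.400
~(z -> w) = 1 − 0.400 = 0.600
y -> w = min(1, 1 − 0.833 + 0.019) = min(1, 0.186) = 0.186
~(y -> w) = 1 − 0.186 = 0.814
~(z -> w) /\ ~(y -> w) = min(0.600, 0.814) = 0.600
~x = 1 − 0.506 = 0.494
~~x = 1 − 0.494 = 0.506
(~(z -> w) /\ ~(y -> w)) -> ~~x = min(1, 1 − 0.600 + 0.506) = min(1, 0.906) = 0.906

0.906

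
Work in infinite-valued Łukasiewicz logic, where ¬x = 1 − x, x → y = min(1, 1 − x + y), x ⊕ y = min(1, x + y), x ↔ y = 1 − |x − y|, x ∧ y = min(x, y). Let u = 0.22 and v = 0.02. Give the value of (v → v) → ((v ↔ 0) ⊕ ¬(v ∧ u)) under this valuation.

v → v = min(1, 1 − 0.02 + 0.02) = min(1, 1.00) = 1.00
v ↔ 0 = 1 − |0.02 − 0.00| = 1 − 0.02 = 0.98
v ∧ u = min(0.02, 0.22) = 0.02
¬(v ∧ u) = 1 − 0.02 = 0.98
(v ↔ 0) ⊕ ¬(v ∧ u) = min(1, 0.98 + 0.98) = min(1, 1.96) = 1.00
(v → v) → ((v ↔ 0) ⊕ ¬(v ∧ u)) = min(1, 1 − 1.00 + 1.00) = min(1, 1.00) = 1.00

1.00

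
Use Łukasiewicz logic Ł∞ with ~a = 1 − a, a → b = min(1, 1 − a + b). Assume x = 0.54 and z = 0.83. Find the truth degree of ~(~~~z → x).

0.00

~z = 1 − 0.83 = 0.17
~~z = 1 − 0.17 = 0.83
~~~z = 1 − 0.83 = 0.17
~~~z → x = min(1, 1 − 0.17 + 0.54) = min(1, 1.37) = 1.00
~(~~~z → x) = 1 − 1.00 = 0.00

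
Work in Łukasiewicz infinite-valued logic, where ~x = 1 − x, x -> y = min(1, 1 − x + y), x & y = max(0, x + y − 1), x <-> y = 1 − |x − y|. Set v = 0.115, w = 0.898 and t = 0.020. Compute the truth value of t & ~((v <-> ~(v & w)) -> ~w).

0.000

v & w = max(0, 0.115 + 0.898 − 1) = max(0, 0.013) = 0.013
~(v & w) = 1 − 0.013 = 0.987
v <-> ~(v & w) = 1 − |0.115 − 0.987| = 1 − 0.872 = 0.128
~w = 1 − 0.898 = 0.102
(v <-> ~(v & w)) -> ~w = min(1, 1 − 0.128 + 0.102) = min(1, 0.974) = 0.974
~((v <-> ~(v & w)) -> ~w) = 1 − 0.974 = 0.026
t & ~((v <-> ~(v & w)) -> ~w) = max(0, 0.020 + 0.026 − 1) = max(0, -0.954) = 0.000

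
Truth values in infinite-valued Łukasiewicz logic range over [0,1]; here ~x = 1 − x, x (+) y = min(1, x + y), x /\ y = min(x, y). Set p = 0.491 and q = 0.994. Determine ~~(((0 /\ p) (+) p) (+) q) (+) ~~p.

0 /\ p = min(0.000, 0.491) = 0.000
(0 /\ p) (+) p = min(1, 0.000 + 0.491) = min(1, 0.491) = 0.491
((0 /\ p) (+) p) (+) q = min(1, 0.491 + 0.994) = min(1, 1.485) = 1.000
~(((0 /\ p) (+) p) (+) q) = 1 − 1.000 = 0.000
~~(((0 /\ p) (+) p) (+) q) = 1 − 0.000 = 1.000
~p = 1 − 0.491 = 0.509
~~p = 1 − 0.509 = 0.491
~~(((0 /\ p) (+) p) (+) q) (+) ~~p = min(1, 1.000 + 0.491) = min(1, 1.491) = 1.000

1.000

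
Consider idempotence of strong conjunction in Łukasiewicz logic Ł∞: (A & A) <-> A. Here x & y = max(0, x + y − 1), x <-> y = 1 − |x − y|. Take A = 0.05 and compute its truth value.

0.95

A & A = max(0, 0.05 + 0.05 − 1) = max(0, -0.90) = 0.00
(A & A) <-> A = 1 − |0.00 − 0.05| = 1 − 0.05 = 0.95
(The value 0.95 < 1 shows this instance is not satisfied; fails in Ł∞ since a ⊗ a = max(0, 2a−1) ≠ a in general.)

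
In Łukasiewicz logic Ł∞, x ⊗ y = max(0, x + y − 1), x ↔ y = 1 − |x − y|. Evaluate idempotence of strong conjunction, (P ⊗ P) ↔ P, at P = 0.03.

0.97

P ⊗ P = max(0, 0.03 + 0.03 − 1) = max(0, -0.94) = 0.00
(P ⊗ P) ↔ P = 1 − |0.00 − 0.03| = 1 − 0.03 = 0.97
(The value 0.97 < 1 shows this instance is not satisfied; fails in Ł∞ since a ⊗ a = max(0, 2a−1) ≠ a in general.)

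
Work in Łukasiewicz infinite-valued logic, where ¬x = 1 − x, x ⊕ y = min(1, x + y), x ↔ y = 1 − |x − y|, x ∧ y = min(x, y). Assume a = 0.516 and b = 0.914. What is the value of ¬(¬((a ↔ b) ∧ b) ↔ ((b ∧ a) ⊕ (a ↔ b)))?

a ↔ b = 1 − |0.516 − 0.914| = 1 − 0.398 = 0.602
(a ↔ b) ∧ b = min(0.602, 0.914) = 0.602
¬((a ↔ b) ∧ b) = 1 − 0.602 = 0.398
b ∧ a = min(0.914, 0.516) = 0.516
(b ∧ a) ⊕ (a ↔ b) = min(1, 0.516 + 0.602) = min(1, 1.118) = 1.000
¬((a ↔ b) ∧ b) ↔ ((b ∧ a) ⊕ (a ↔ b)) = 1 − |0.398 − 1.000| = 1 − 0.602 = 0.398
¬(¬((a ↔ b) ∧ b) ↔ ((b ∧ a) ⊕ (a ↔ b))) = 1 − 0.398 = 0.602

0.602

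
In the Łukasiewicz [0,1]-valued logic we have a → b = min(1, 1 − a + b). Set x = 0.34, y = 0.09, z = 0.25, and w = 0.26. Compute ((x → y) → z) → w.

x → y = min(1, 1 − 0.34 + 0.09) = min(1, 0.75) = 0.75
(x → y) → z = min(1, 1 − 0.75 + 0.25) = min(1, 0.50) = 0.50
((x → y) → z) → w = min(1, 1 − 0.50 + 0.26) = min(1, 0.76) = 0.76

0.76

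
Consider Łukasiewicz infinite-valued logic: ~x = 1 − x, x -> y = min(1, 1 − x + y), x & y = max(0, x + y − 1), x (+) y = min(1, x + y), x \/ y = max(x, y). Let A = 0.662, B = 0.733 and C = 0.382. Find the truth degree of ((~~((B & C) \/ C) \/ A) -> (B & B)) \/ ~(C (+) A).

B & C = max(0, 0.733 + 0.382 − 1) = max(0, 0.115) = 0.115
(B & C) \/ C = max(0.115, 0.382) = 0.382
~((B & C) \/ C) = 1 − 0.382 = 0.618
~~((B & C) \/ C) = 1 − 0.618 = 0.382
~~((B & C) \/ C) \/ A = max(0.382, 0.662) = 0.662
B & B = max(0, 0.733 + 0.733 − 1) = max(0, 0.466) = 0.466
(~~((B & C) \/ C) \/ A) -> (B & B) = min(1, 1 − 0.662 + 0.466) = min(1, 0.804) = 0.804
C (+) A = min(1, 0.382 + 0.662) = min(1, 1.044) = 1.000
~(C (+) A) = 1 − 1.000 = 0.000
((~~((B & C) \/ C) \/ A) -> (B & B)) \/ ~(C (+) A) = max(0.804, 0.000) = 0.804

0.804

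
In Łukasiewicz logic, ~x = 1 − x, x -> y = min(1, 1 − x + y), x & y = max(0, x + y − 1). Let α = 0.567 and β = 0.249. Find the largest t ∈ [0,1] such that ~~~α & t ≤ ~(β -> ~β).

0.567

~α = 1 − 0.567 = 0.433
~~α = 1 − 0.433 = 0.567
~~~α = 1 − 0.567 = 0.433
So the left factor is ~~~α = 0.433.
~β = 1 − 0.249 = 0.751
β -> ~β = min(1, 1 − 0.249 + 0.751) = min(1, 1.502) = 1.000
~(β -> ~β) = 1 − 1.000 = 0.000
So the right-hand bound is ~(β -> ~β) = 0.000.
The residuum of the Łukasiewicz t-norm gives the supremum: min(1, 1 − 0.433 + 0.000).
1 − 0.433 + 0.000 = 0.567, so t = min(1, 0.567) = 0.567.
Check: 0.433 & 0.567 = max(0, 0.000) = 0.000 ≤ 0.000.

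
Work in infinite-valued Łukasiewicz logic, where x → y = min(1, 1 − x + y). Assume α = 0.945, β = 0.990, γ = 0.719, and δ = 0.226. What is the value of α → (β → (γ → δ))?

0.572

γ → δ = min(1, 1 − 0.719 + 0.226) = min(1, 0.507) = 0.507
β → (γ → δ) = min(1, 1 − 0.990 + 0.507) = min(1, 0.517) = 0.517
α → (β → (γ → δ)) = min(1, 1 − 0.945 + 0.517) = min(1, 0.572) = 0.572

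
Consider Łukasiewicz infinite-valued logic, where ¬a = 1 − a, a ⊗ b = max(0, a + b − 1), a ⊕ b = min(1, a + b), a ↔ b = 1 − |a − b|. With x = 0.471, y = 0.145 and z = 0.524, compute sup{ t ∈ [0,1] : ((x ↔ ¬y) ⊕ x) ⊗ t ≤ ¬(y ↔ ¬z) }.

0.331

¬y = 1 − 0.145 = 0.855
x ↔ ¬y = 1 − |0.471 − 0.855| = 1 − 0.384 = 0.616
(x ↔ ¬y) ⊕ x = min(1, 0.616 + 0.471) = min(1, 1.087) = 1.000
So the left factor is (x ↔ ¬y) ⊕ x = 1.000.
¬z = 1 − 0.524 = 0.476
y ↔ ¬z = 1 − |0.145 − 0.476| = 1 − 0.331 = 0.669
¬(y ↔ ¬z) = 1 − 0.669 = 0.331
So the right-hand bound is ¬(y ↔ ¬z) = 0.331.
The residuum of the Łukasiewicz t-norm gives the supremum: min(1, 1 − 1.000 + 0.331).
1 − 1.000 + 0.331 = 0.331, so t = min(1, 0.331) = 0.331.
Check: 1.000 ⊗ 0.331 = max(0, 0.331) = 0.331 ≤ 0.331.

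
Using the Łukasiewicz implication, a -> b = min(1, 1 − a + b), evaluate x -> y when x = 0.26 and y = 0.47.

x -> y = min(1, 1 − 0.26 + 0.47) = min(1, 1.21) = 1.00
For comparison, the Gödel implication (1 if a ≤ b else b) would give 1.00.

1.00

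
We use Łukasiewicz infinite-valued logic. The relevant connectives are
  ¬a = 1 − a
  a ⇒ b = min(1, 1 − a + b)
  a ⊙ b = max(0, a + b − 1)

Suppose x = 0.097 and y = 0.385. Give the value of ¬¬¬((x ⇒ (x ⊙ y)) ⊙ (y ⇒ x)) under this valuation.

x ⊙ y = max(0, 0.097 + 0.385 − 1) = max(0, -0.518) = 0.000
x ⇒ (x ⊙ y) = min(1, 1 − 0.097 + 0.000) = min(1, 0.903) = 0.903
y ⇒ x = min(1, 1 − 0.385 + 0.097) = min(1, 0.712) = 0.712
(x ⇒ (x ⊙ y)) ⊙ (y ⇒ x) = max(0, 0.903 + 0.712 − 1) = max(0, 0.615) = 0.615
¬((x ⇒ (x ⊙ y)) ⊙ (y ⇒ x)) = 1 − 0.615 = 0.385
¬¬((x ⇒ (x ⊙ y)) ⊙ (y ⇒ x)) = 1 − 0.385 = 0.615
¬¬¬((x ⇒ (x ⊙ y)) ⊙ (y ⇒ x)) = 1 − 0.615 = 0.385

0.385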